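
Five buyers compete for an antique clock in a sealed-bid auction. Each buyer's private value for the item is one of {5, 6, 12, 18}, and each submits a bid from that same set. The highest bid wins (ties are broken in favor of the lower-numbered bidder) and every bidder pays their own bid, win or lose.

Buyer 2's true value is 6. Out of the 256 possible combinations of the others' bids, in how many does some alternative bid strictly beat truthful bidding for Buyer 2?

248

Others bid (5, 5, 5, 12): truth gives -6; bid 5 gives -5 > -6. Violating.
Others bid (5, 5, 5, 18): truth gives -6; bid 5 gives -5 > -6. Violating.
Others bid (5, 5, 6, 12): truth gives -6; bid 5 gives -5 > -6. Violating.
Others bid (5, 5, 6, 18): truth gives -6; bid 5 gives -5 > -6. Violating.
Others bid (5, 5, 5, 5): truth gives 0; no alternative beats it.
Others bid (5, 5, 5, 6): truth gives 0; no alternative beats it.
(Checking all 256 profiles: 248 have a profitable deviation, 8 do not.)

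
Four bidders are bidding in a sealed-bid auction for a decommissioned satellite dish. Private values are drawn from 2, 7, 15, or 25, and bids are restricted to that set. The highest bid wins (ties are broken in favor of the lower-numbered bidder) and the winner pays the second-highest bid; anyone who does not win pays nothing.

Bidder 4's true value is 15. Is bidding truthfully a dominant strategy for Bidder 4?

Check each profile of the others' bids and compare truth against every alternative bid.
Others bid (2, 2, 2): truth gives 13, best alternative gives 13.
Others bid (2, 2, 7): truth gives 8, best alternative gives 8.
Others bid (2, 7, 2): truth gives 8, best alternative gives 8.
Others bid (2, 7, 7): truth gives 8, best alternative gives 8.
Others bid (7, 2, 2): truth gives 8, best alternative gives 8.
Others bid (7, 2, 7): truth gives 8, best alternative gives 8.
(Remaining 58 profiles checked similarly; truth is weakly best in each.)
In every case the truthful bid is at least as good as any alternative, so it is a dominant strategy.

Yes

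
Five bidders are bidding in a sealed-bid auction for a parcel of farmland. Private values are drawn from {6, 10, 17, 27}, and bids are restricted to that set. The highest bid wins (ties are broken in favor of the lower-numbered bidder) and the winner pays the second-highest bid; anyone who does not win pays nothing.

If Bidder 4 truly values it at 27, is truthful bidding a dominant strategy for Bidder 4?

Yes

Check each profile of the others' bids and compare truth against every alternative bid.
Others bid (6, 6, 17, 6): truth gives 10, best alternative gives 0.
Others bid (6, 6, 17, 10): truth gives 10, best alternative gives 0.
Others bid (6, 6, 17, 17): truth gives 10, best alternative gives 0.
Others bid (6, 10, 17, 6): truth gives 10, best alternative gives 0.
Others bid (6, 10, 17, 10): truth gives 10, best alternative gives 0.
Others bid (6, 10, 17, 17): truth gives 10, best alternative gives 0.
(Remaining 250 profiles checked similarly; truth is weakly best in each.)
In every case the truthful bid is at least as good as any alternative, so it is a dominant strategy.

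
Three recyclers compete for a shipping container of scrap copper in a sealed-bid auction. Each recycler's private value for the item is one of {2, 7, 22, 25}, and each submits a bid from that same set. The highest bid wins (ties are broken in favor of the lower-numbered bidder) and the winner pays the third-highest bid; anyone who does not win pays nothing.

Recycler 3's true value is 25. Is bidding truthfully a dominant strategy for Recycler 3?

Yes

Check each profile of the others' bids and compare truth against every alternative bid.
Others bid (2, 22): truth gives 23, best alternative gives 0.
Others bid (22, 2): truth gives 23, best alternative gives 0.
Others bid (7, 22): truth gives 18, best alternative gives 0.
Others bid (22, 7): truth gives 18, best alternative gives 0.
Others bid (22, 22): truth gives 3, best alternative gives 0.
Others bid (2, 2): truth gives 23, best alternative gives 23.
(Remaining 10 profiles checked similarly; truth is weakly best in each.)
In every case the truthful bid is at least as good as any alternative, so it is a dominant strategy.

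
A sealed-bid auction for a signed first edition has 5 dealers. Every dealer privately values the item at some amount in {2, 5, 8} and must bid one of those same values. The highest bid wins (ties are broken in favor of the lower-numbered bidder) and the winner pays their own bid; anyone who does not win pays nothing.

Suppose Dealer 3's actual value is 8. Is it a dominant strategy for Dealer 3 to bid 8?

No

Consider the case where Dealer 1 bids 2, Dealer 2 bids 2, Dealer 4 bids 2 and Dealer 5 bids 2.
Truthful bid 8: wins, pays 8, utility 8 - 8 = 0.
Bid 5 instead: wins, pays 5, utility 8 - 5 = 3.
Since 3 > 0, bidding 5 is strictly better here, so truthful bidding is not dominant.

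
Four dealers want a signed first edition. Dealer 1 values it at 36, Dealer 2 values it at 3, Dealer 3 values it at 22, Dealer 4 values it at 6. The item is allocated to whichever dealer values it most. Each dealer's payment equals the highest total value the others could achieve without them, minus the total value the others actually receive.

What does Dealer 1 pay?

22

Dealer 1 has the highest value and receives the item.
Without Dealer 1, the item would go to the next-highest value, 22, so the others could achieve 22.
With Dealer 1 present and winning, the others receive nothing, so their total is 0.
Payment = 22 - 0 = 22.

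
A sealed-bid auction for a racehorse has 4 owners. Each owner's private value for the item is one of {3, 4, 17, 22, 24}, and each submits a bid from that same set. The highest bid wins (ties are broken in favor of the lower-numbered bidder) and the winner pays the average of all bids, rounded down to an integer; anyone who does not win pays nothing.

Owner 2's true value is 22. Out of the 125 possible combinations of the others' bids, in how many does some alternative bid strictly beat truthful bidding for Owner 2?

Others bid (3, 3, 3): truth gives 15; bid 4 gives 19 > 15. Violating.
Others bid (3, 3, 4): truth gives 14; bid 4 gives 19 > 14. Violating.
Others bid (3, 3, 17): truth gives 11; bid 17 gives 12 > 11. Violating.
Others bid (3, 3, 24): truth gives 0; bid 24 gives 9 > 0. Violating.
Others bid (3, 3, 22): truth gives 10; no alternative beats it.
Others bid (3, 4, 22): truth gives 10; no alternative beats it.
(Checking all 125 profiles: 65 have a profitable deviation, 60 do not.)

65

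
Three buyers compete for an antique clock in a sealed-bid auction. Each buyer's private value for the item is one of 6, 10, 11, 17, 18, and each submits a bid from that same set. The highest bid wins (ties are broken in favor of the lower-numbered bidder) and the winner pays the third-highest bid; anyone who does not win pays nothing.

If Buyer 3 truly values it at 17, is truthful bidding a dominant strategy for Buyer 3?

No

Consider the case where Buyer 1 bids 6 and Buyer 2 bids 17.
Truthful bid 17: loses, pays 0, utility 0.
Bid 18 instead: wins, pays 6, utility 17 - 6 = 11.
Since 11 > 0, bidding 18 is strictly better here, so truthful bidding is not dominant.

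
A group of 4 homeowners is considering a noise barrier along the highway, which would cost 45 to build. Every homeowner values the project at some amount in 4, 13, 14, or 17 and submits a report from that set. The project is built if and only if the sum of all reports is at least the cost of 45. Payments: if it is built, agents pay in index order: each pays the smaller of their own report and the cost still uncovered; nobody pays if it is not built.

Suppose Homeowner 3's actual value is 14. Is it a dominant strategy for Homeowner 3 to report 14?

Consider the case where Homeowner 1 reports 4, Homeowner 2 reports 13 and Homeowner 4 reports 17.
Truthful report 14: project built, pays 14, utility 14 - 14 = 0.
Report 13 instead: project built, pays 13, utility 14 - 13 = 1.
Since 1 > 0, reporting 13 is strictly better here, so truthful reporting is not dominant.

No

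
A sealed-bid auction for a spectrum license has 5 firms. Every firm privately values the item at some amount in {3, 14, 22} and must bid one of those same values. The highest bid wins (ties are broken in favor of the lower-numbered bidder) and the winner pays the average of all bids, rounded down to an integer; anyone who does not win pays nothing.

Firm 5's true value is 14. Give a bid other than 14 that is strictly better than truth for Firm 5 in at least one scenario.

22

Suppose Firm 1 bids 3, Firm 2 bids 3, Firm 3 bids 3 and Firm 4 bids 14.
Bid 14: loses, pays 0, utility 0.
Bid 22: wins, pays 9, utility 14 - 9 = 5.
So bidding 22 beats truth here (5 > 0).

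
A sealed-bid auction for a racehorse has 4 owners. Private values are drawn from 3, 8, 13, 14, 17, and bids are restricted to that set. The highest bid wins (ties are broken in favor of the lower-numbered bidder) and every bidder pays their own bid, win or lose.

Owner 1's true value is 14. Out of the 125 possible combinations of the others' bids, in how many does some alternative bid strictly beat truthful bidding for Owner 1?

88

Others bid (3, 3, 3): truth gives 0; bid 3 gives 11 > 0. Violating.
Others bid (3, 3, 8): truth gives 0; bid 8 gives 6 > 0. Violating.
Others bid (3, 3, 13): truth gives 0; bid 13 gives 1 > 0. Violating.
Others bid (3, 3, 17): truth gives -14; bid 3 gives -3 > -14. Violating.
Others bid (3, 3, 14): truth gives 0; no alternative beats it.
Others bid (3, 8, 14): truth gives 0; no alternative beats it.
(Checking all 125 profiles: 88 have a profitable deviation, 37 do not.)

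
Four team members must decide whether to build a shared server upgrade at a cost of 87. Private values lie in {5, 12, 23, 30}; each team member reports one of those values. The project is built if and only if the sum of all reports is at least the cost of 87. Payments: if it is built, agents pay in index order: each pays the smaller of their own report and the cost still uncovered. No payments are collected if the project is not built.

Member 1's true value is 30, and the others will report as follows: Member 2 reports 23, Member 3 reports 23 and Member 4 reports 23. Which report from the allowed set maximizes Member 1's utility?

23

Report 5: project not built, utility 0.
Report 12: project not built, utility 0.
Report 23: project built, pays 23, utility 30 - 23 = 7.
Report 30: project built, pays 30, utility 30 - 30 = 0.
The best choice is 23 with utility 7.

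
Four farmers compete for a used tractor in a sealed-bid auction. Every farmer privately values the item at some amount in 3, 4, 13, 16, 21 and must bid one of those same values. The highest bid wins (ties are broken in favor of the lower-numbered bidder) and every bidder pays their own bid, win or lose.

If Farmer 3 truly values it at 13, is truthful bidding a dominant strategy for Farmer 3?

Consider the case where Farmer 1 bids 3, Farmer 2 bids 3 and Farmer 4 bids 3.
Truthful bid 13: wins, pays 13, utility 13 - 13 = 0.
Bid 4 instead: wins, pays 4, utility 13 - 4 = 9.
Since 9 > 0, bidding 4 is strictly better here, so truthful bidding is not dominant.

No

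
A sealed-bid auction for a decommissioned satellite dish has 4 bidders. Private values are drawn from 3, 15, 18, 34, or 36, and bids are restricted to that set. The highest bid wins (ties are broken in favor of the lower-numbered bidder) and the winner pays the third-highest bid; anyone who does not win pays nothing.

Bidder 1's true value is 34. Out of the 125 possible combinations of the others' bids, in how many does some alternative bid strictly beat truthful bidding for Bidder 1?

Others bid (3, 3, 36): truth gives 0; bid 36 gives 31 > 0. Violating.
Others bid (3, 15, 36): truth gives 0; bid 36 gives 19 > 0. Violating.
Others bid (3, 18, 36): truth gives 0; bid 36 gives 16 > 0. Violating.
Others bid (3, 36, 3): truth gives 0; bid 36 gives 31 > 0. Violating.
Others bid (3, 3, 3): truth gives 31; no alternative beats it.
Others bid (3, 3, 15): truth gives 31; no alternative beats it.
(Checking all 125 profiles: 27 have a profitable deviation, 98 do not.)

27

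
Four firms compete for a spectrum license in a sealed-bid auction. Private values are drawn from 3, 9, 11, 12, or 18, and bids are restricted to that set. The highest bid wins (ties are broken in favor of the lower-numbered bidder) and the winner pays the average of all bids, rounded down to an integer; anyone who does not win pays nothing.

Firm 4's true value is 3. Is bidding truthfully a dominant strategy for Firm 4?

Yes

Check each profile of the others' bids and compare truth against every alternative bid.
Others bid (3, 3, 3): truth gives 0, best alternative gives -1.
Others bid (3, 3, 9): truth gives 0, best alternative gives 0.
Others bid (3, 3, 11): truth gives 0, best alternative gives 0.
Others bid (3, 3, 12): truth gives 0, best alternative gives 0.
Others bid (3, 3, 18): truth gives 0, best alternative gives 0.
Others bid (3, 9, 3): truth gives 0, best alternative gives 0.
(Remaining 119 profiles checked similarly; truth is weakly best in each.)
In every case the truthful bid is at least as good as any alternative, so it is a dominant strategy.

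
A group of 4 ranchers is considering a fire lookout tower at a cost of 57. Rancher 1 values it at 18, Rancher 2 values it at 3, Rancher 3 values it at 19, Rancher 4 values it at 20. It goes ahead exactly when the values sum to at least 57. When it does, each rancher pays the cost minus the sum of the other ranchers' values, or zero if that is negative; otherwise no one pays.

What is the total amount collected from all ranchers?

48

Total value 60 ≥ cost 57, so it is built.
Rancher 1: others sum to 42; max(0, 57 - 42) = 15.
Rancher 2: others sum to 57; max(0, 57 - 57) = 0.
Rancher 3: others sum to 41; max(0, 57 - 41) = 16.
Rancher 4: others sum to 40; max(0, 57 - 40) = 17.
Total collected = 15 + 0 + 16 + 17 = 48.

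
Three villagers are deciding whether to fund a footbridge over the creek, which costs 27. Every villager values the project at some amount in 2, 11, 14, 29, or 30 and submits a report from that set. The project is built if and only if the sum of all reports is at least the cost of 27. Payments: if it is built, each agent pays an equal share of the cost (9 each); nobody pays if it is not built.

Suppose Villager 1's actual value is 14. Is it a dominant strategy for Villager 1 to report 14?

No

Consider the case where Villager 2 reports 2 and Villager 3 reports 2.
Truthful report 14: project not built, utility 0.
Report 29 instead: project built, pays 9, utility 14 - 9 = 5.
Since 5 > 0, reporting 29 is strictly better here, so truthful reporting is not dominant.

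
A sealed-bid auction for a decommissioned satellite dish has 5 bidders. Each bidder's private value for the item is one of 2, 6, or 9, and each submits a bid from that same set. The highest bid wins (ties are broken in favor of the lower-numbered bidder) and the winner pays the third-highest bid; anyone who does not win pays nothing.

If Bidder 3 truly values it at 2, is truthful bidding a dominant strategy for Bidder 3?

Yes

Check each profile of the others' bids and compare truth against every alternative bid.
Others bid (2, 2, 6, 6): truth gives 0, best alternative gives -4.
Others bid (2, 2, 2, 2): truth gives 0, best alternative gives 0.
Others bid (2, 2, 2, 6): truth gives 0, best alternative gives 0.
Others bid (2, 2, 2, 9): truth gives 0, best alternative gives 0.
Others bid (2, 2, 6, 2): truth gives 0, best alternative gives 0.
Others bid (2, 2, 6, 9): truth gives 0, best alternative gives 0.
(Remaining 75 profiles checked similarly; truth is weakly best in each.)
In every case the truthful bid is at least as good as any alternative, so it is a dominant strategy.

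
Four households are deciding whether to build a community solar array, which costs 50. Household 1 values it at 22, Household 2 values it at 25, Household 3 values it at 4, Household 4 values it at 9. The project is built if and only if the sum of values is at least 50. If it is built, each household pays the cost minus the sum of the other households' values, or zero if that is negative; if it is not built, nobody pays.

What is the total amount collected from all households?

27

Total value 60 ≥ cost 50, so it is built.
Household 1: others sum to 38; max(0, 50 - 38) = 12.
Household 2: others sum to 35; max(0, 50 - 35) = 15.
Household 3: others sum to 56; max(0, 50 - 56) = 0.
Household 4: others sum to 51; max(0, 50 - 51) = 0.
Total collected = 12 + 15 + 0 + 0 = 27.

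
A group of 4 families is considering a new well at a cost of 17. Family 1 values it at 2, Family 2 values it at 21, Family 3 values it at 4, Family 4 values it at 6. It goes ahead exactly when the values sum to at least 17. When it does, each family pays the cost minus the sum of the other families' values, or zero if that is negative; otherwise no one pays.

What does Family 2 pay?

5

Total value 33 ≥ cost 17, so the project is built.
The other families' values sum to 12.
Cost minus that sum is 17 - 12 = 5.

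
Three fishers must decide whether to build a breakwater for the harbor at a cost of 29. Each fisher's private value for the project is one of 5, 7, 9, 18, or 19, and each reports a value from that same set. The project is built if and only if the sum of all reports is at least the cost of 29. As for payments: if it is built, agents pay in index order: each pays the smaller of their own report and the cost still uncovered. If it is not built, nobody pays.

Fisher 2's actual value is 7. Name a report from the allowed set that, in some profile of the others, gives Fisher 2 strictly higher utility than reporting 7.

5

Suppose Fisher 1 reports 5 and Fisher 3 reports 19.
Report 7: project built, pays 7, utility 7 - 7 = 0.
Report 5: project built, pays 5, utility 7 - 5 = 2.
So reporting 5 beats truth here (2 > 0).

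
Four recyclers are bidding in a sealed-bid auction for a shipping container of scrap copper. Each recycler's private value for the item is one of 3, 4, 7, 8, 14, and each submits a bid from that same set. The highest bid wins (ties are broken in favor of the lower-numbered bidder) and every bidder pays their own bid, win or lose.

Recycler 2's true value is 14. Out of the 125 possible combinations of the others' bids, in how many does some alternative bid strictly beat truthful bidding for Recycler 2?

73

Others bid (3, 3, 3): truth gives 0; bid 4 gives 10 > 0. Violating.
Others bid (3, 3, 4): truth gives 0; bid 4 gives 10 > 0. Violating.
Others bid (3, 3, 7): truth gives 0; bid 7 gives 7 > 0. Violating.
Others bid (3, 3, 8): truth gives 0; bid 8 gives 6 > 0. Violating.
Others bid (3, 3, 14): truth gives 0; no alternative beats it.
Others bid (3, 4, 14): truth gives 0; no alternative beats it.
(Checking all 125 profiles: 73 have a profitable deviation, 52 do not.)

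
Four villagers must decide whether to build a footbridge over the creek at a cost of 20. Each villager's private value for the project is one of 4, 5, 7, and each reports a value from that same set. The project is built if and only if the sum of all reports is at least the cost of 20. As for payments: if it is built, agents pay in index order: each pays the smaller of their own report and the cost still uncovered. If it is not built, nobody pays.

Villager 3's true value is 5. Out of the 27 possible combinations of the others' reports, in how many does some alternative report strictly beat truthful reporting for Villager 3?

Others report (4, 5, 7): truth gives 0; report 4 gives 1 > 0. Violating.
Others report (4, 7, 5): truth gives 0; report 4 gives 1 > 0. Violating.
Others report (4, 7, 7): truth gives 0; report 4 gives 1 > 0. Violating.
Others report (5, 4, 7): truth gives 0; report 4 gives 1 > 0. Violating.
Others report (4, 4, 4): truth gives 0; no alternative beats it.
Others report (4, 4, 5): truth gives 0; no alternative beats it.
(Checking all 27 profiles: 16 have a profitable deviation, 11 do not.)

16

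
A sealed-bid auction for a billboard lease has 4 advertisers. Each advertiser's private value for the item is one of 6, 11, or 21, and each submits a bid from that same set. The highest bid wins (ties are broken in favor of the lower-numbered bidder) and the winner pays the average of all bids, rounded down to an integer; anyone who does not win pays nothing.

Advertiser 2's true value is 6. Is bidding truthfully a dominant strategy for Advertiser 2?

Check each profile of the others' bids and compare truth against every alternative bid.
Others bid (6, 11, 11): truth gives 0, best alternative gives -3.
Others bid (6, 6, 11): truth gives 0, best alternative gives -2.
Others bid (6, 11, 6): truth gives 0, best alternative gives -2.
Others bid (6, 6, 6): truth gives 0, best alternative gives -1.
Others bid (6, 6, 21): truth gives 0, best alternative gives 0.
Others bid (6, 11, 21): truth gives 0, best alternative gives 0.
(Remaining 21 profiles checked similarly; truth is weakly best in each.)
In every case the truthful bid is at least as good as any alternative, so it is a dominant strategy.

Yes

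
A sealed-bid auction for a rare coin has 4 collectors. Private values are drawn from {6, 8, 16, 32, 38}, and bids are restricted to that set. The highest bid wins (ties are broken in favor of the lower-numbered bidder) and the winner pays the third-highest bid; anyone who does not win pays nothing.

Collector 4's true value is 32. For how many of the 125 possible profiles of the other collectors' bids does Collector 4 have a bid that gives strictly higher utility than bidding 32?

27

Others bid (6, 6, 32): truth gives 0; bid 38 gives 26 > 0. Violating.
Others bid (6, 8, 32): truth gives 0; bid 38 gives 24 > 0. Violating.
Others bid (6, 16, 32): truth gives 0; bid 38 gives 16 > 0. Violating.
Others bid (6, 32, 6): truth gives 0; bid 38 gives 26 > 0. Violating.
Others bid (6, 6, 6): truth gives 26; no alternative beats it.
Others bid (6, 6, 8): truth gives 26; no alternative beats it.
(Checking all 125 profiles: 27 have a profitable deviation, 98 do not.)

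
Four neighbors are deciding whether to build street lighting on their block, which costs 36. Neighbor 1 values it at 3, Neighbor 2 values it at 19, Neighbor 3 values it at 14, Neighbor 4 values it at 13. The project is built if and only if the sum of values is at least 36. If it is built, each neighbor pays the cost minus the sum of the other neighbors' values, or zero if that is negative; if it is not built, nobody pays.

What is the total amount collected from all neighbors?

Total value 49 ≥ cost 36, so it is built.
Neighbor 1: others sum to 46; max(0, 36 - 46) = 0.
Neighbor 2: others sum to 30; max(0, 36 - 30) = 6.
Neighbor 3: others sum to 35; max(0, 36 - 35) = 1.
Neighbor 4: others sum to 36; max(0, 36 - 36) = 0.
Total collected = 0 + 6 + 1 + 0 = 7.

7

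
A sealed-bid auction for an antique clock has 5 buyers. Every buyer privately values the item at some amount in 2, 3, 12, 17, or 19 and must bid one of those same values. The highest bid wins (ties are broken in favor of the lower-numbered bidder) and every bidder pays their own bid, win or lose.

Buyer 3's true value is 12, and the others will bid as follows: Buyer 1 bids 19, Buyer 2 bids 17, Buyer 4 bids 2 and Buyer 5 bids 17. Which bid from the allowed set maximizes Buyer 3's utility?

2

Bid 2: loses but pays 2, utility -2.
Bid 3: loses but pays 3, utility -3.
Bid 12: loses but pays 12, utility -12.
Bid 17: loses but pays 17, utility -17.
Bid 19: loses but pays 19, utility -19.
The best choice is 2 with utility -2.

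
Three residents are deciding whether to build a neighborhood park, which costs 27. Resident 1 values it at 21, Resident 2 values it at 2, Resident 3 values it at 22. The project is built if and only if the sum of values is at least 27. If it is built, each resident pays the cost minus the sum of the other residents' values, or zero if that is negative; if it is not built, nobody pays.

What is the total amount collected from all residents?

7

Total value 45 ≥ cost 27, so it is built.
Resident 1: others sum to 24; max(0, 27 - 24) = 3.
Resident 2: others sum to 43; max(0, 27 - 43) = 0.
Resident 3: others sum to 23; max(0, 27 - 23) = 4.
Total collected = 3 + 0 + 4 = 7.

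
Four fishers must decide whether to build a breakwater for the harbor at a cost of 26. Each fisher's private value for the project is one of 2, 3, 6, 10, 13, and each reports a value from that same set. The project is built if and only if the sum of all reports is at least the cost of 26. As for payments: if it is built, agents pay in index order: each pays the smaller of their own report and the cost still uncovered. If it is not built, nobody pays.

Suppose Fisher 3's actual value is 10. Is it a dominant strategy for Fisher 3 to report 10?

No

Consider the case where Fisher 1 reports 2, Fisher 2 reports 6 and Fisher 4 reports 13.
Truthful report 10: project built, pays 10, utility 10 - 10 = 0.
Report 6 instead: project built, pays 6, utility 10 - 6 = 4.
Since 4 > 0, reporting 6 is strictly better here, so truthful reporting is not dominant.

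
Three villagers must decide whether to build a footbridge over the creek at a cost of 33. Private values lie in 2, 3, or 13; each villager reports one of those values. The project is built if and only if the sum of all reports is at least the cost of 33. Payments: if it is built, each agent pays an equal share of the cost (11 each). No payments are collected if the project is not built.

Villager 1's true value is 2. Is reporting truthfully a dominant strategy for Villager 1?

Check each profile of the others' reports and compare truth against every alternative report.
Others report (2, 2): truth gives 0, best alternative gives 0.
Others report (2, 3): truth gives 0, best alternative gives 0.
Others report (2, 13): truth gives 0, best alternative gives 0.
Others report (3, 2): truth gives 0, best alternative gives 0.
Others report (3, 3): truth gives 0, best alternative gives 0.
Others report (3, 13): truth gives 0, best alternative gives 0.
(Remaining 3 profiles checked similarly; truth is weakly best in each.)
In every case the truthful report is at least as good as any alternative, so it is a dominant strategy.

Yes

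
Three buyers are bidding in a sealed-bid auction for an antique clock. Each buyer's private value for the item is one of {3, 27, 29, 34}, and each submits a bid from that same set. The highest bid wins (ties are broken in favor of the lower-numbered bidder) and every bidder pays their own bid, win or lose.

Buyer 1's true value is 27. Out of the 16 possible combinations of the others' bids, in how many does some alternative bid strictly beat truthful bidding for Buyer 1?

13

Others bid (3, 3): truth gives 0; bid 3 gives 24 > 0. Violating.
Others bid (3, 29): truth gives -27; bid 29 gives -2 > -27. Violating.
Others bid (3, 34): truth gives -27; bid 3 gives -3 > -27. Violating.
Others bid (27, 29): truth gives -27; bid 29 gives -2 > -27. Violating.
Others bid (3, 27): truth gives 0; no alternative beats it.
Others bid (27, 3): truth gives 0; no alternative beats it.
(Checking all 16 profiles: 13 have a profitable deviation, 3 do not.)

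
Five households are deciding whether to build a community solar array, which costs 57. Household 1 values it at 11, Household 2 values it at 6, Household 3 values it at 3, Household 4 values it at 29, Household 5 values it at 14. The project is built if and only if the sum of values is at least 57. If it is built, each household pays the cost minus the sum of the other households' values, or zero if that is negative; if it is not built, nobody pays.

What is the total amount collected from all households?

Total value 63 ≥ cost 57, so it is built.
Household 1: others sum to 52; max(0, 57 - 52) = 5.
Household 2: others sum to 57; max(0, 57 - 57) = 0.
Household 3: others sum to 60; max(0, 57 - 60) = 0.
Household 4: others sum to 34; max(0, 57 - 34) = 23.
Household 5: others sum to 49; max(0, 57 - 49) = 8.
Total collected = 5 + 0 + 0 + 23 + 8 = 36.

36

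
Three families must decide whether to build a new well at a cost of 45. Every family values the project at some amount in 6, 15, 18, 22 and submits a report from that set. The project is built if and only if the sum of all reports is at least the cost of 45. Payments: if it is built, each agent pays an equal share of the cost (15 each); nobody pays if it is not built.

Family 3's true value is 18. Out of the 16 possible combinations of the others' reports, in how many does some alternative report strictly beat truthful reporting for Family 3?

2

Others report (6, 18): truth gives 0; report 22 gives 3 > 0. Violating.
Others report (18, 6): truth gives 0; report 22 gives 3 > 0. Violating.
Others report (6, 6): truth gives 0; no alternative beats it.
Others report (6, 15): truth gives 0; no alternative beats it.
(Checking all 16 profiles: 2 have a profitable deviation, 14 do not.)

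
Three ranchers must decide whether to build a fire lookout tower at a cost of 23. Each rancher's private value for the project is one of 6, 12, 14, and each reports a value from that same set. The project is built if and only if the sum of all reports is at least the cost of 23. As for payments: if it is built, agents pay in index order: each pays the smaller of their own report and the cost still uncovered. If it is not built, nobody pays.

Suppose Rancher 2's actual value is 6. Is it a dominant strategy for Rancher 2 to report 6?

Yes

Check each profile of the others' reports and compare truth against every alternative report.
Others report (6, 6): truth gives 0, best alternative gives -6.
Others report (6, 12): truth gives 0, best alternative gives -6.
Others report (6, 14): truth gives 0, best alternative gives -6.
Others report (12, 6): truth gives 0, best alternative gives -5.
Others report (12, 12): truth gives 0, best alternative gives -5.
Others report (12, 14): truth gives 0, best alternative gives -5.
(Remaining 3 profiles checked similarly; truth is weakly best in each.)
In every case the truthful report is at least as good as any alternative, so it is a dominant strategy.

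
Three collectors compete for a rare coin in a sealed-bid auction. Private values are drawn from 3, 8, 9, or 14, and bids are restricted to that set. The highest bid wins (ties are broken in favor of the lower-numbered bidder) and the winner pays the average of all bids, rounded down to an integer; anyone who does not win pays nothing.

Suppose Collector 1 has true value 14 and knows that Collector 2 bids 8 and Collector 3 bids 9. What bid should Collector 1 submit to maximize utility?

9

Bid 3: loses, pays 0, utility 0.
Bid 8: loses, pays 0, utility 0.
Bid 9: wins, pays 8, utility 14 - 8 = 6.
Bid 14: wins, pays 10, utility 14 - 10 = 4.
The best choice is 9 with utility 6.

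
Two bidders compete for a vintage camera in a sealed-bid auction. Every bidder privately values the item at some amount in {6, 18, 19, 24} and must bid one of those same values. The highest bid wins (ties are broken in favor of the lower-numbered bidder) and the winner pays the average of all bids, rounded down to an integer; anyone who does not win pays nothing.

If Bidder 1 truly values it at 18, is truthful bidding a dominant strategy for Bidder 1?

Consider the case where Bidder 2 bids 6.
Truthful bid 18: wins, pays 12, utility 18 - 12 = 6.
Bid 6 instead: wins, pays 6, utility 18 - 6 = 12.
Since 12 > 6, bidding 6 is strictly better here, so truthful bidding is not dominant.

No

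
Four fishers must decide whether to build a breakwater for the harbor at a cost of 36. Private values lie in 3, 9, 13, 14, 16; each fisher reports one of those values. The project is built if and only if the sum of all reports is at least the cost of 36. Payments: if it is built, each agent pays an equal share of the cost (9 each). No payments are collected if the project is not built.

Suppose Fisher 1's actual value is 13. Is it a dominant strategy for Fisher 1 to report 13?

Consider the case where Fisher 2 reports 3, Fisher 3 reports 3 and Fisher 4 reports 14.
Truthful report 13: project not built, utility 0.
Report 16 instead: project built, pays 9, utility 13 - 9 = 4.
Since 4 > 0, reporting 16 is strictly better here, so truthful reporting is not dominant.

No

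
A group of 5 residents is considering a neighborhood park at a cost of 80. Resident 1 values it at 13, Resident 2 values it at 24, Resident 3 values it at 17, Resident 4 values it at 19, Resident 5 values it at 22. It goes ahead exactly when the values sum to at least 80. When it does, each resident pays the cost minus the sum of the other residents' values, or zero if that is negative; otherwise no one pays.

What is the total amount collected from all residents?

22

Total value 95 ≥ cost 80, so it is built.
Resident 1: others sum to 82; max(0, 80 - 82) = 0.
Resident 2: others sum to 71; max(0, 80 - 71) = 9.
Resident 3: others sum to 78; max(0, 80 - 78) = 2.
Resident 4: others sum to 76; max(0, 80 - 76) = 4.
Resident 5: others sum to 73; max(0, 80 - 73) = 7.
Total collected = 0 + 9 + 2 + 4 + 7 = 22.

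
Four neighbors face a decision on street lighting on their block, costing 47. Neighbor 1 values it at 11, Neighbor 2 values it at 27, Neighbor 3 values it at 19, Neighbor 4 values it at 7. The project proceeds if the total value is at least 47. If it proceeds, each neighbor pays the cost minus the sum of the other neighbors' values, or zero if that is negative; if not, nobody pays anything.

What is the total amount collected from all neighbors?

Total value 64 ≥ cost 47, so it is built.
Neighbor 1: others sum to 53; max(0, 47 - 53) = 0.
Neighbor 2: others sum to 37; max(0, 47 - 37) = 10.
Neighbor 3: others sum to 45; max(0, 47 - 45) = 2.
Neighbor 4: others sum to 57; max(0, 47 - 57) = 0.
Total collected = 0 + 10 + 2 + 0 = 12.

12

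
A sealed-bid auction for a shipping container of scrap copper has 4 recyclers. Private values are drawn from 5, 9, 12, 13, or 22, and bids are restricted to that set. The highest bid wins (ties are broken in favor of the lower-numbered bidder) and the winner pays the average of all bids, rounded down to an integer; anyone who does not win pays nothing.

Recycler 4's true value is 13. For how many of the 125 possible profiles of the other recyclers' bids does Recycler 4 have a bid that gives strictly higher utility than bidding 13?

Others bid (5, 5, 5): truth gives 6; bid 9 gives 7 > 6. Violating.
Others bid (5, 5, 9): truth gives 5; bid 12 gives 6 > 5. Violating.
Others bid (5, 5, 13): truth gives 0; bid 22 gives 2 > 0. Violating.
Others bid (5, 9, 5): truth gives 5; bid 12 gives 6 > 5. Violating.
Others bid (5, 5, 12): truth gives 5; no alternative beats it.
Others bid (5, 5, 22): truth gives 0; no alternative beats it.
(Checking all 125 profiles: 17 have a profitable deviation, 108 do not.)

17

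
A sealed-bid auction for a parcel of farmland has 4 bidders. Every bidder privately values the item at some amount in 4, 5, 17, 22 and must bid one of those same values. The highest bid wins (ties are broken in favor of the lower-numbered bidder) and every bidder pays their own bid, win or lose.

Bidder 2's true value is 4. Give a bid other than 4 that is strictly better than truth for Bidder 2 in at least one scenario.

Suppose Bidder 1 bids 4, Bidder 3 bids 4 and Bidder 4 bids 4.
Bid 4: loses but pays 4, utility -4.
Bid 5: wins, pays 5, utility 4 - 5 = -1.
So bidding 5 beats truth here (-1 > -4).

5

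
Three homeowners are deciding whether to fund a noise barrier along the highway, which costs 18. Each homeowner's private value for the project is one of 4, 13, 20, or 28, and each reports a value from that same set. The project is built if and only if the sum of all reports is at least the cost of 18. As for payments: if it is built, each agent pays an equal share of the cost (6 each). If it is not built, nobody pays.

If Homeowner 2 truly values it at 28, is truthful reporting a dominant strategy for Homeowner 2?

Yes

Check each profile of the others' reports and compare truth against every alternative report.
Others report (4, 4): truth gives 22, best alternative gives 22.
Others report (4, 13): truth gives 22, best alternative gives 22.
Others report (4, 20): truth gives 22, best alternative gives 22.
Others report (4, 28): truth gives 22, best alternative gives 22.
Others report (13, 4): truth gives 22, best alternative gives 22.
Others report (13, 13): truth gives 22, best alternative gives 22.
(Remaining 10 profiles checked similarly; truth is weakly best in each.)
In every case the truthful report is at least as good as any alternative, so it is a dominant strategy.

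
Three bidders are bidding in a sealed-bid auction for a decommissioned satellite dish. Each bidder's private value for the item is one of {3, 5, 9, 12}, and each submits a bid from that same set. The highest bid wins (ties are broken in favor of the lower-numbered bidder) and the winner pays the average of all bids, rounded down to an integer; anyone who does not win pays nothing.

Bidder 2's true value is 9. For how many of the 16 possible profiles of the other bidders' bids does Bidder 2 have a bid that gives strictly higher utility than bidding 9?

4

Others bid (3, 3): truth gives 4; bid 5 gives 6 > 4. Violating.
Others bid (3, 5): truth gives 4; bid 5 gives 5 > 4. Violating.
Others bid (9, 3): truth gives 0; bid 12 gives 1 > 0. Violating.
Others bid (9, 5): truth gives 0; bid 12 gives 1 > 0. Violating.
Others bid (3, 9): truth gives 2; no alternative beats it.
Others bid (3, 12): truth gives 0; no alternative beats it.
(Checking all 16 profiles: 4 have a profitable deviation, 12 do not.)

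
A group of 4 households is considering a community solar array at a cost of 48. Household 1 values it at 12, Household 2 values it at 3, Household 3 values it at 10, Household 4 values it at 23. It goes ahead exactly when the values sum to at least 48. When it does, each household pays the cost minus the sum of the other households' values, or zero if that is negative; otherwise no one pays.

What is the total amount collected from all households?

48

Total value 48 ≥ cost 48, so it is built.
Household 1: others sum to 36; max(0, 48 - 36) = 12.
Household 2: others sum to 45; max(0, 48 - 45) = 3.
Household 3: others sum to 38; max(0, 48 - 38) = 10.
Household 4: others sum to 25; max(0, 48 - 25) = 23.
Total collected = 12 + 3 + 10 + 23 = 48.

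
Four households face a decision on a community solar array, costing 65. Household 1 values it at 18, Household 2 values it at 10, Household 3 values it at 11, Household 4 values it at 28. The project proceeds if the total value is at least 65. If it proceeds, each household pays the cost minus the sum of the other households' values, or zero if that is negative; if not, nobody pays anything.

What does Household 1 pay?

16

Total value 67 ≥ cost 65, so the project is built.
The other households' values sum to 49.
Cost minus that sum is 65 - 49 = 16.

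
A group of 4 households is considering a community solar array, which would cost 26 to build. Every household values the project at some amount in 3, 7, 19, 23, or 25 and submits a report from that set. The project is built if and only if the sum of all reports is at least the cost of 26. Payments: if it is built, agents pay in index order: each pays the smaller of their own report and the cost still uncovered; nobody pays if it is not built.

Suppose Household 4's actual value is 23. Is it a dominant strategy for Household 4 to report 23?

Yes

Check each profile of the others' reports and compare truth against every alternative report.
Others report (3, 3, 23): truth gives 23, best alternative gives 23.
Others report (3, 3, 25): truth gives 23, best alternative gives 23.
Others report (3, 7, 19): truth gives 23, best alternative gives 23.
Others report (3, 7, 23): truth gives 23, best alternative gives 23.
Others report (3, 7, 25): truth gives 23, best alternative gives 23.
Others report (3, 19, 7): truth gives 23, best alternative gives 23.
(Remaining 119 profiles checked similarly; truth is weakly best in each.)
In every case the truthful report is at least as good as any alternative, so it is a dominant strategy.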